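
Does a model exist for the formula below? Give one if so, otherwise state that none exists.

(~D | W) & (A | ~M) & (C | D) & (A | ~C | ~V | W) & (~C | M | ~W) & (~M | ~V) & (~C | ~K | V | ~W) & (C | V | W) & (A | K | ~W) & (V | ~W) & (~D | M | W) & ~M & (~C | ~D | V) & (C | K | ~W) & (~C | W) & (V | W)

V: True, D: True, M: False, A: True, W: True, C: False, K: True

Unit clause (~M) forces M = False.
Try V = False:
  (V | ~W) forces W = False.
  clause (V | W) is falsified — backtrack.
So V = True.
Set D = True.
  then (~D | W) forces W = True.
  then (~C | M | ~W) forces C = False.
  then (C | K | ~W) forces K = True.
Set A = True.
All clauses satisfied.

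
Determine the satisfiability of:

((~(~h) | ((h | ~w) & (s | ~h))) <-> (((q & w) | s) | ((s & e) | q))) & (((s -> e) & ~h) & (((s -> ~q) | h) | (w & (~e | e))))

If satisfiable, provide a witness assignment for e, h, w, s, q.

e = True; h = False; w = False; s = False; q = True

  (~(~h) | ((h | ~w) & (s | ~h))) <-> (((q & w) | s) | ((s & e) | q)) = True
    ~(~h) | ((h | ~w) & (s | ~h)) = True
      ~(~h) = False
        ~h = True
      (h | ~w) & (s | ~h) = True
        h | ~w = True
          ~w = True
        s | ~h = True
          ~h = True
    ((q & w) | s) | ((s & e) | q) = True
      (q & w) | s = False
        q & w = False
      (s & e) | q = True
        s & e = False
  ((s -> e) & ~h) & (((s -> ~q) | h) | (w & (~e | e))) = True
    (s -> e) & ~h = True
      s -> e = True
      ~h = True
    ((s -> ~q) | h) | (w & (~e | e)) = True
      (s -> ~q) | h = True
        s -> ~q = True
          ~q = False
      w & (~e | e) = False
        ~e | e = True
          ~e = False
Both conjuncts True, so the formula holds.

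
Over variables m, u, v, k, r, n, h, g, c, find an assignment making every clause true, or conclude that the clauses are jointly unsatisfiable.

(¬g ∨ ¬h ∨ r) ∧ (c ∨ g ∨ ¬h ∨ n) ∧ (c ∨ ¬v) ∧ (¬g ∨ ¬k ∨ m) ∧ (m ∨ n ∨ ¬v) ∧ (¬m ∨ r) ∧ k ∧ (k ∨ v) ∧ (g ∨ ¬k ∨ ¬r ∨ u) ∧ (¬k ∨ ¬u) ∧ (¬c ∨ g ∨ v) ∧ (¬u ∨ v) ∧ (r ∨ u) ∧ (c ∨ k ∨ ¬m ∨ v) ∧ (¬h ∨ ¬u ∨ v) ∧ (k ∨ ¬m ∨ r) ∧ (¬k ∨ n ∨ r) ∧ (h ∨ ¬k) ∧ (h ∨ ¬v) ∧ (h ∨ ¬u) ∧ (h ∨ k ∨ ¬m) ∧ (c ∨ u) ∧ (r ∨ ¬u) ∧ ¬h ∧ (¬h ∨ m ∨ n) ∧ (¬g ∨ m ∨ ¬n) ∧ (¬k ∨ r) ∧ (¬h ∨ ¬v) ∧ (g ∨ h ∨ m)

Unsatisfiable

Case h = True:
  Clause (¬h) is falsified — contradiction.
Case h = False:
  (k) forces k = True.
  Clause (h ∨ ¬k) is falsified — contradiction.
Both cases fail, so the formula is unsatisfiable.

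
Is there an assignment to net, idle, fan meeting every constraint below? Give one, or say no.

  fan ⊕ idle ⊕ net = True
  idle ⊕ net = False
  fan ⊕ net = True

net = False, idle = False, fan = True

fan ⊕ idle ⊕ net = T ⊕ F ⊕ F = True ✓
idle ⊕ net = F ⊕ F = False ✓
fan ⊕ net = T ⊕ F = True ✓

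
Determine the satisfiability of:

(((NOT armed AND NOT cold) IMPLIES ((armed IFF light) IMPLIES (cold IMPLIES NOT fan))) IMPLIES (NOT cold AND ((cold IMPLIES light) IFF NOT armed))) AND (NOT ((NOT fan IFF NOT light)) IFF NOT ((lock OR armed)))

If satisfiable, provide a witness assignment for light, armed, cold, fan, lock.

light=T, armed=F, cold=F, fan=T, lock=T

  ((NOT armed AND NOT cold) IMPLIES ((armed IFF light) IMPLIES (cold IMPLIES NOT fan))) IMPLIES (NOT cold AND ((cold IMPLIES light) IFF NOT armed)) = True
    (NOT armed AND NOT cold) IMPLIES ((armed IFF light) IMPLIES (cold IMPLIES NOT fan)) = True
      NOT armed AND NOT cold = True
        NOT armed = True
        NOT cold = True
      (armed IFF light) IMPLIES (cold IMPLIES NOT fan) = True
        armed IFF light = False
        cold IMPLIES NOT fan = True
          NOT fan = False
    NOT cold AND ((cold IMPLIES light) IFF NOT armed) = True
      NOT cold = True
      (cold IMPLIES light) IFF NOT armed = True
        cold IMPLIES light = True
        NOT armed = True
  NOT ((NOT fan IFF NOT light)) IFF NOT ((lock OR armed)) = True
    NOT ((NOT fan IFF NOT light)) = False
      NOT fan IFF NOT light = True
        NOT fan = False
        NOT light = False
    NOT ((lock OR armed)) = False
      lock OR armed = True
Both conjuncts True, so the formula holds.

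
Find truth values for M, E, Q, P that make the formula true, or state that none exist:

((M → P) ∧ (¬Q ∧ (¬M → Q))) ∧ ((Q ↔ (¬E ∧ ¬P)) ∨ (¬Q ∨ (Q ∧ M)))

M: True; E: False; Q: False; P: True

  (M → P) ∧ (¬Q ∧ (¬M → Q)) = True
    M → P = True
    ¬Q ∧ (¬M → Q) = True
      ¬Q = True
      ¬M → Q = True
        ¬M = False
  (Q ↔ (¬E ∧ ¬P)) ∨ (¬Q ∨ (Q ∧ M)) = True
    Q ↔ (¬E ∧ ¬P) = True
      ¬E ∧ ¬P = False
        ¬E = True
        ¬P = False
    ¬Q ∨ (Q ∧ M) = True
      ¬Q = True
      Q ∧ M = False
Both conjuncts True, so the formula holds.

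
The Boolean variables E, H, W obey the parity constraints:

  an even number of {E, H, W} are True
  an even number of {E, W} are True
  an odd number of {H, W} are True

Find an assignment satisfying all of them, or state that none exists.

E: True, H: False, W: True

{E, H, W}: 2 true → even ✓
{E, W}: 2 true → even ✓
{H, W}: 1 true → odd ✓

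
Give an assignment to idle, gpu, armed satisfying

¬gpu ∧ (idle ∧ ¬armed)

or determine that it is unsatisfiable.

idle = True, gpu = False, armed = False

  ¬gpu = True
  idle ∧ ¬armed = True
    ¬armed = True
Both conjuncts True, so the formula holds.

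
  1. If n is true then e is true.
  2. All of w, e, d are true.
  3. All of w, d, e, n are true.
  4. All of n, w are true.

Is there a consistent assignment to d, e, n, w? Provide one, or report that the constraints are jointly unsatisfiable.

d = True; e = True; n = True; w = True

  (1) n=T ⇒ e: T ✓
  (2) {w, e, d}: all 3 true ✓
  (3) {w, d, e, n}: all 4 true ✓
  (4) {n, w}: all 2 true ✓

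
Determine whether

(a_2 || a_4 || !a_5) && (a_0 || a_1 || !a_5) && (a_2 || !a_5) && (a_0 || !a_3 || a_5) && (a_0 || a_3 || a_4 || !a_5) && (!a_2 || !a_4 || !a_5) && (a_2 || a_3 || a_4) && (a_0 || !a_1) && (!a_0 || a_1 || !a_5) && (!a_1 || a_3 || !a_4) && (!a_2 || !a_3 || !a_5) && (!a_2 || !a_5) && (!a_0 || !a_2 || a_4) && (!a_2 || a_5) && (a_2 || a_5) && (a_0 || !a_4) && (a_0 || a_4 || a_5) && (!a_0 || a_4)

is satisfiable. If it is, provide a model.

Case a_2 = True:
  (!a_2 || !a_5) forces a_5 = False.
  Clause (!a_2 || a_5) is falsified — contradiction.
Case a_2 = False:
  (a_2 || !a_5) forces a_5 = False.
  Clause (a_2 || a_5) is falsified — contradiction.
Both cases fail, so the formula is unsatisfiable.

Unsatisfiable — no assignment works.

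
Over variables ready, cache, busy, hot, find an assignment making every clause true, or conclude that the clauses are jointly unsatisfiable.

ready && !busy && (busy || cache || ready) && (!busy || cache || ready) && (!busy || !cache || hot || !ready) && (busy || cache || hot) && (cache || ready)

Unit clause (ready) forces ready = True.
Unit clause (!busy) forces busy = False.
Set cache = True.
Set hot = True.
Check each clause:
  (ready): ready holds.
  (!busy): !busy holds.
  (busy || cache || ready): cache holds.
  (!busy || cache || ready): !busy holds.
  (!busy || !cache || hot || !ready): !busy holds.
  (busy || cache || hot): cache holds.
  (cache || ready): cache holds.
All clauses satisfied.

ready=T, cache=T, busy=F, hot=T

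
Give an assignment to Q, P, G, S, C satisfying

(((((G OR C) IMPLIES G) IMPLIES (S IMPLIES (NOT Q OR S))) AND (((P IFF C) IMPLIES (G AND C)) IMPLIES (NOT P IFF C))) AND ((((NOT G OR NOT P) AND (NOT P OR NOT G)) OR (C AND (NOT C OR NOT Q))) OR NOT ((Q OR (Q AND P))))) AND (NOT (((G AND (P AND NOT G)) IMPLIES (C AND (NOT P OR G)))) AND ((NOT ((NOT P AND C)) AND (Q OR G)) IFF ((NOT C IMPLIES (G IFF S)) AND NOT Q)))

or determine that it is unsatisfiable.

The conjunct NOT (((G AND (P AND NOT G)) IMPLIES (C AND (NOT P OR G)))) is unsatisfiable on its own:
  P=F, G=F, C=F: evaluates to False.
  P=F, G=F, C=T: evaluates to False.
  P=F, G=T, C=F: evaluates to False.
  P=F, G=T, C=T: evaluates to False.
  P=T, G=F, C=F: evaluates to False.
  P=T, G=F, C=T: evaluates to False.
  P=T, G=T, C=F: evaluates to False.
  P=T, G=T, C=T: evaluates to False.
So the whole conjunction is unsatisfiable.

No satisfying assignment exists.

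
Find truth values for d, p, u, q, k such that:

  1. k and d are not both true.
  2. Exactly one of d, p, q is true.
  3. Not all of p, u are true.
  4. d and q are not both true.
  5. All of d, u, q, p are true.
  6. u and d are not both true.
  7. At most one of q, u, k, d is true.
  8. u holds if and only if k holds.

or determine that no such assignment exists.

No satisfying assignment exists.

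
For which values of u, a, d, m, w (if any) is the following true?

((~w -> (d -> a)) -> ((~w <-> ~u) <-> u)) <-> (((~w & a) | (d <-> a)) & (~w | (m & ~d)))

u = False; a = False; d = False; m = True; w = True

  ((~w -> (d -> a)) -> ((~w <-> ~u) <-> u)) <-> (((~w & a) | (d <-> a)) & (~w | (m & ~d))) = True
    (~w -> (d -> a)) -> ((~w <-> ~u) <-> u) = True
      ~w -> (d -> a) = True
        ~w = False
        d -> a = True
      (~w <-> ~u) <-> u = True
        ~w <-> ~u = False
          ~w = False
          ~u = True
    ((~w & a) | (d <-> a)) & (~w | (m & ~d)) = True
      (~w & a) | (d <-> a) = True
        ~w & a = False
          ~w = False
        d <-> a = True
      ~w | (m & ~d) = True
        ~w = False
        m & ~d = True
          ~d = True
The formula evaluates to True.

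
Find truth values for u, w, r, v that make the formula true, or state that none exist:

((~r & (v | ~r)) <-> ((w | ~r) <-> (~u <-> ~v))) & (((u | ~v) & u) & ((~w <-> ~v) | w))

u = True; w = True; r = True; v = False

  (~r & (v | ~r)) <-> ((w | ~r) <-> (~u <-> ~v)) = True
    ~r & (v | ~r) = False
      ~r = False
      v | ~r = False
        ~r = False
    (w | ~r) <-> (~u <-> ~v) = False
      w | ~r = True
        ~r = False
      ~u <-> ~v = False
        ~u = False
        ~v = True
  ((u | ~v) & u) & ((~w <-> ~v) | w) = True
    (u | ~v) & u = True
      u | ~v = True
        ~v = True
    (~w <-> ~v) | w = True
      ~w <-> ~v = False
        ~w = False
        ~v = True
Both conjuncts True, so the formula holds.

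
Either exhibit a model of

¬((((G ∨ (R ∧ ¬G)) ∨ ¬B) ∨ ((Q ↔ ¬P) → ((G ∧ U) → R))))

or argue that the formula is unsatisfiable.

The formula is unsatisfiable.

Case G = True: the formula becomes ¬((True ∨ ((Q ↔ ¬P) → (U → R)))) = False.
Case G = False: the formula becomes ¬(((R ∨ ¬B) ∨ True)) = False.
Both cases fail — unsatisfiable.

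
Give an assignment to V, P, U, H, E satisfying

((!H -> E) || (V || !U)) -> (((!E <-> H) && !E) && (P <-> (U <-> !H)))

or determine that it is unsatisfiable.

V = False, P = True, U = True, H = False, E = False

  ((!H -> E) || (V || !U)) -> (((!E <-> H) && !E) && (P <-> (U <-> !H))) = True
    (!H -> E) || (V || !U) = False
      !H -> E = False
        !H = True
      V || !U = False
        !U = False
    ((!E <-> H) && !E) && (P <-> (U <-> !H)) = False
      (!E <-> H) && !E = False
        !E <-> H = False
          !E = True
        !E = True
      P <-> (U <-> !H) = True
        U <-> !H = True
          !H = True
The formula evaluates to True.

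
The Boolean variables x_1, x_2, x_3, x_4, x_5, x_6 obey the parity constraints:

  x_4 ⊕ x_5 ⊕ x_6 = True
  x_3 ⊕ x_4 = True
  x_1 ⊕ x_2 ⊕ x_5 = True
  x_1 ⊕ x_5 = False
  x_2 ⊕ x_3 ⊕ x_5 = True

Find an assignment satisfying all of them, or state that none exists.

x_1 = True, x_2 = True, x_3 = True, x_4 = False, x_5 = True, x_6 = False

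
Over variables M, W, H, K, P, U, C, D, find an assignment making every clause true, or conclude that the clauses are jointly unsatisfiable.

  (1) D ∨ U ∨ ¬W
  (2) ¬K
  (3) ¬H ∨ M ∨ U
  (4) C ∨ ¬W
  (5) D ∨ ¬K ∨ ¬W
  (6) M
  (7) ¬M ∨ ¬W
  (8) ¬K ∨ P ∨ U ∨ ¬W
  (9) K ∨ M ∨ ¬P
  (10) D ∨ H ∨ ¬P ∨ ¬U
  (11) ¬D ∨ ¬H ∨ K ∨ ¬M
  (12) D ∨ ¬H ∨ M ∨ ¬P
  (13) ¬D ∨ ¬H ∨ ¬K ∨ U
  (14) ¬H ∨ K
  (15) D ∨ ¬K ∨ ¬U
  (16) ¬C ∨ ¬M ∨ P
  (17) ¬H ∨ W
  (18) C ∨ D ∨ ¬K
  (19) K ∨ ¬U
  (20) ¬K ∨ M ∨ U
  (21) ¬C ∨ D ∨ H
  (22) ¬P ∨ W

M = True, W = False, H = False, K = False, P = False, U = False, C = False, D = True

Unit clause (¬K) forces K = False.
Unit clause (M) forces M = True.
In (¬M ∨ ¬W) only ¬W is left, so W = False.
In (¬H ∨ K) only ¬H is left, so H = False.
In (K ∨ ¬U) only ¬U is left, so U = False.
In (¬P ∨ W) only ¬P is left, so P = False.
In (¬C ∨ ¬M ∨ P) only ¬C is left, so C = False.
Set D = True.
All clauses satisfied.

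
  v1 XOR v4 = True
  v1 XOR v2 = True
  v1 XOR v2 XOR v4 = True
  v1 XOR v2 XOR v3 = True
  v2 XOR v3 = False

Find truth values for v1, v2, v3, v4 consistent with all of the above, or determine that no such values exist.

v1: True, v2: False, v3: False, v4: False

v1 XOR v4 = T XOR F = True ✓
v1 XOR v2 = T XOR F = True ✓
v1 XOR v2 XOR v4 = T XOR F XOR F = True ✓
v1 XOR v2 XOR v3 = T XOR F XOR F = True ✓
v2 XOR v3 = F XOR F = False ✓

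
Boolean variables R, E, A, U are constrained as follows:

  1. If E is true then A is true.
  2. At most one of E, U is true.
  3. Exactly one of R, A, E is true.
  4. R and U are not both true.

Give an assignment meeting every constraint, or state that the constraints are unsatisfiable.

R: True; E: False; A: False; U: False

  (1) E=F ⇒ A: vacuous ✓
  (2) {E, U}: 0 true — at most one ✓
  (3) {R, A, E}: 1 true — exactly one ✓
  (4) R=T, U=F — not both ✓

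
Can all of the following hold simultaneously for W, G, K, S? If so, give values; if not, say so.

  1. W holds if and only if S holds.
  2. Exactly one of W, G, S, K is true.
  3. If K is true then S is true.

W = False; G = True; K = False; S = False

  (1) W=F, S=F — same ✓
  (2) {W, G, S, K}: 1 true — exactly one ✓
  (3) K=F ⇒ S: vacuous ✓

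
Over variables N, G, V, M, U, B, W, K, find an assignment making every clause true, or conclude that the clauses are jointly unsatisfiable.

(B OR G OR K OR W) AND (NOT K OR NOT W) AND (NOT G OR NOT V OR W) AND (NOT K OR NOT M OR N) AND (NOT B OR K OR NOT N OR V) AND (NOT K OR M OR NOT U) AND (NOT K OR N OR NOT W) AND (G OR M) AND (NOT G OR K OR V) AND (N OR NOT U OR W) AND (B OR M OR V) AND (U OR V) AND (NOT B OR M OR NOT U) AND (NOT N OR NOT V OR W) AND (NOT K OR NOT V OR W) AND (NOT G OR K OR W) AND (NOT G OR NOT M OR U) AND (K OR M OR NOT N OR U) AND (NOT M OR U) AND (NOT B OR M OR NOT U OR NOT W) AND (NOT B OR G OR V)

N = True, G = True, V = True, M = True, U = True, B = True, W = True, K = False

Set N = True.
Set G = True.
Set V = True.
  then (NOT G OR NOT V OR W) forces W = True.
  then (NOT K OR NOT W) forces K = False.
Set M = True.
  then (NOT G OR NOT M OR U) forces U = True.
Set B = True.
All clauses satisfied.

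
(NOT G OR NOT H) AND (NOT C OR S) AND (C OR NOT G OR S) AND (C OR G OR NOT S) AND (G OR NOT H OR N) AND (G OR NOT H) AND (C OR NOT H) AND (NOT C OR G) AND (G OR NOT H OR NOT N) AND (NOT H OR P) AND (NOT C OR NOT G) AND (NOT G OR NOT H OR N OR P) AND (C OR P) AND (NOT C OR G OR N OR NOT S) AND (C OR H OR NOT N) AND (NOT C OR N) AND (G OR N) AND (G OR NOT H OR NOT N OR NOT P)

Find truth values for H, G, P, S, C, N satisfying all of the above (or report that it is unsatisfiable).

H=F; G=T; P=T; S=T; C=F; N=F

Try H = True:
  (NOT G OR NOT H) forces G = False.
  clause (G OR NOT H) is falsified — backtrack.
So H = False.
Set G = True.
  then (NOT C OR NOT G) forces C = False.
  then (C OR P) forces P = True.
  then (C OR H OR NOT N) forces N = False.
  then (C OR NOT G OR S) forces S = True.
All clauses satisfied.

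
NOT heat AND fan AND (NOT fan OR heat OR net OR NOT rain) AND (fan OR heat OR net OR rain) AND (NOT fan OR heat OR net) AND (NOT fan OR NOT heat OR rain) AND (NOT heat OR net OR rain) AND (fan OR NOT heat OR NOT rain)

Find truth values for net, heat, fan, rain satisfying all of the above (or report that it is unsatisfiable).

net=T, heat=F, fan=T, rain=F

Unit clause (NOT heat) forces heat = False.
Unit clause (fan) forces fan = True.
In (NOT fan OR heat OR net) only net is left, so net = True.
Set rain = False.
Check each clause:
  (NOT heat): NOT heat holds.
  (fan): fan holds.
  (NOT fan OR heat OR net OR NOT rain): net holds.
  (fan OR heat OR net OR rain): fan holds.
  (NOT fan OR heat OR net): net holds.
  (NOT fan OR NOT heat OR rain): NOT heat holds.
  (NOT heat OR net OR rain): NOT heat holds.
  (fan OR NOT heat OR NOT rain): fan holds.
All clauses satisfied.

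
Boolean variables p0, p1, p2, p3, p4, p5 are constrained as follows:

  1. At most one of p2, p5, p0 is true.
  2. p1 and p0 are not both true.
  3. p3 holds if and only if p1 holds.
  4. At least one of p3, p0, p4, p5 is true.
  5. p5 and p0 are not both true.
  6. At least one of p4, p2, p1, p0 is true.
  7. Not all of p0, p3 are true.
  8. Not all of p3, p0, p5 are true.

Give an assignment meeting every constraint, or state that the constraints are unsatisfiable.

p0 = False, p1 = True, p2 = True, p3 = True, p4 = False, p5 = False

  (1) {p2, p5, p0}: 1 true — at most one ✓
  (2) p1=T, p0=F — not both ✓
  (3) p3=T, p1=T — same ✓
  (4) {p3, p0, p4, p5}: 1 true — at least one ✓
  (5) p5=F, p0=F — not both ✓
  (6) {p4, p2, p1, p0}: 2 true — at least one ✓
  (7) {p0, p3}: 1/2 true — not all ✓
  (8) {p3, p0, p5}: 1/3 true — not all ✓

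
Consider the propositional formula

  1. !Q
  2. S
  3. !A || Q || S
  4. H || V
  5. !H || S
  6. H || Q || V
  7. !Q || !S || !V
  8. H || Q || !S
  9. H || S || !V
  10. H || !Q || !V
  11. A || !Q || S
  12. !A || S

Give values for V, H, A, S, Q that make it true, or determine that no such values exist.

Unit clause (!Q) forces Q = False.
Unit clause (S) forces S = True.
In (H || Q || !S) only H is left, so H = True.
Set V = False.
Set A = False.
All clauses satisfied.

V=F, H=T, A=F, S=T, Q=F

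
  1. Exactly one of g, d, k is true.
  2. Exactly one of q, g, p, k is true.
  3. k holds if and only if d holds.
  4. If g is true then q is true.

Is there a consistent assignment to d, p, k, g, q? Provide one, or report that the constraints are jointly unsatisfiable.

No satisfying assignment exists.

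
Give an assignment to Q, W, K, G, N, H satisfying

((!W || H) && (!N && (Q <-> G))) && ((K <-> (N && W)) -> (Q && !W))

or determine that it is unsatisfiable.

Q = True, W = False, K = False, G = True, N = False, H = True

  (!W || H) && (!N && (Q <-> G)) = True
    !W || H = True
      !W = True
    !N && (Q <-> G) = True
      !N = True
      Q <-> G = True
  (K <-> (N && W)) -> (Q && !W) = True
    K <-> (N && W) = True
      N && W = False
    Q && !W = True
      !W = True
Both conjuncts True, so the formula holds.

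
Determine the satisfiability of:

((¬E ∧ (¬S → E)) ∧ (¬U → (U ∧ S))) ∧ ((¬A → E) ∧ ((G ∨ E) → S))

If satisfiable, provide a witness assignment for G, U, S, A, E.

G: True, U: True, S: True, A: True, E: False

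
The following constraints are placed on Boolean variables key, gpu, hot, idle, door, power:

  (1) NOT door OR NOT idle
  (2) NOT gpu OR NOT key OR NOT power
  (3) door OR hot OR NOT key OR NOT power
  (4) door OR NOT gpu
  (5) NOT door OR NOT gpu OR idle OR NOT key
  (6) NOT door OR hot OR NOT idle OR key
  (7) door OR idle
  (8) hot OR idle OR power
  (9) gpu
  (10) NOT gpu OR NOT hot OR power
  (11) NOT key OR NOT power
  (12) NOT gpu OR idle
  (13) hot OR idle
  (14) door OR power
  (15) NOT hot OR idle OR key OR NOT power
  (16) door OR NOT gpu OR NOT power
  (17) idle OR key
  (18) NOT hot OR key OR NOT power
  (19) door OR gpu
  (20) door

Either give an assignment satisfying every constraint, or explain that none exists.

Unsatisfiable

Case gpu = True:
  (door OR NOT gpu) forces door = True.
  (NOT door OR NOT idle) forces idle = False.
  Clause (NOT gpu OR idle) is falsified — contradiction.
Case gpu = False:
  Clause (gpu) is falsified — contradiction.
Both cases fail, so the formula is unsatisfiable.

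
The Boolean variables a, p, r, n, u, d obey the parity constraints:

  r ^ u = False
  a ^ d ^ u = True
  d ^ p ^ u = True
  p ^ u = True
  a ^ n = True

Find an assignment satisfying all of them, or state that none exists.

a: True, p: True, r: False, n: False, u: False, d: False

r ^ u = F ^ F = False ✓
a ^ d ^ u = T ^ F ^ F = True ✓
d ^ p ^ u = F ^ T ^ F = True ✓
p ^ u = T ^ F = True ✓
a ^ n = T ^ F = True ✓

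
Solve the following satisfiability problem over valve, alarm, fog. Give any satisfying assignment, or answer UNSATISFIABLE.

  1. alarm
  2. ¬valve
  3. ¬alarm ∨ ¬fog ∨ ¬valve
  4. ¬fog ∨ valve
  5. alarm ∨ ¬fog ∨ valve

valve=F, alarm=T, fog=F

Unit clause (alarm) forces alarm = True.
Unit clause (¬valve) forces valve = False.
In (¬fog ∨ valve) only ¬fog is left, so fog = False.
All clauses satisfied.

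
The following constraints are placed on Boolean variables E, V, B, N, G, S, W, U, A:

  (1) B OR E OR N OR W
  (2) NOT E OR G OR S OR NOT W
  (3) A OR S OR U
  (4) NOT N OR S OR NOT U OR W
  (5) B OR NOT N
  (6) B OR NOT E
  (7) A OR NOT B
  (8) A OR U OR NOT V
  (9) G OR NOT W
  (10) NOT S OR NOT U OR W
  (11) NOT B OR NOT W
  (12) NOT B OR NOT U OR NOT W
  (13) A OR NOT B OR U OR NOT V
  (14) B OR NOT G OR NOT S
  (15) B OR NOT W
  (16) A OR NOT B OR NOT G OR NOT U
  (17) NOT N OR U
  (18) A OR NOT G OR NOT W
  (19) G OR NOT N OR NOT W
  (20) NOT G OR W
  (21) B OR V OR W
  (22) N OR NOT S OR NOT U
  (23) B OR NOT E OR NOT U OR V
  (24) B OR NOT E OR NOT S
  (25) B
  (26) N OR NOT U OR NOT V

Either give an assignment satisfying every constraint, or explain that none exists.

E: False, V: True, B: True, N: False, G: False, S: True, W: False, U: False, A: True

Unit clause (B) forces B = True.
In (A OR NOT B) only A is left, so A = True.
In (NOT B OR NOT W) only NOT W is left, so W = False.
In (NOT G OR W) only NOT G is left, so G = False.
Set E = False.
Set V = True.
Try N = True:
  (NOT N OR U) forces U = True.
  (NOT N OR S OR NOT U OR W) forces S = True.
  clause (NOT S OR NOT U OR W) is falsified — backtrack.
So N = False.
  then (N OR NOT U OR NOT V) forces U = False.
Set S = True.
All clauses satisfied.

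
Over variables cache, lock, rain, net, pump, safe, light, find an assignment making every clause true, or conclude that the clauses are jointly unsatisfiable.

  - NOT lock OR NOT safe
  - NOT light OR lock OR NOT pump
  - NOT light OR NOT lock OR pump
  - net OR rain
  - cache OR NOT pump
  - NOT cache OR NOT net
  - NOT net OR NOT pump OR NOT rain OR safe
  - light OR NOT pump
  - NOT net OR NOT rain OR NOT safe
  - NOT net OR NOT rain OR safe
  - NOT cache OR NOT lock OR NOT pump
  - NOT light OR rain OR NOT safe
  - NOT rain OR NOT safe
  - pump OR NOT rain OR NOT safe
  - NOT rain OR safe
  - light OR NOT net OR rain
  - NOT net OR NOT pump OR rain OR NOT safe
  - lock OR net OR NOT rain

cache = False, lock = False, rain = False, net = True, pump = False, safe = False, light = True

Try cache = True:
  (NOT cache OR NOT net) forces net = False.
  (net OR rain) forces rain = True.
  (NOT rain OR NOT safe) forces safe = False.
  clause (NOT rain OR safe) is falsified — backtrack.
So cache = False.
  then (cache OR NOT pump) forces pump = False.
Set lock = False.
Set rain = False.
  then (net OR rain) forces net = True.
  then (light OR NOT net OR rain) forces light = True.
  then (NOT light OR rain OR NOT safe) forces safe = False.
All clauses satisfied.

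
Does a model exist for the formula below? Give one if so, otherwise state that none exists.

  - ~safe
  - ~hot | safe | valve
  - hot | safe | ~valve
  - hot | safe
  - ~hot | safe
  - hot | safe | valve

Case safe = True:
  Clause (~safe) is falsified — contradiction.
Case safe = False:
  (hot | safe) forces hot = True.
  Clause (~hot | safe) is falsified — contradiction.
Both cases fail, so the formula is unsatisfiable.

UNSATISFIABLE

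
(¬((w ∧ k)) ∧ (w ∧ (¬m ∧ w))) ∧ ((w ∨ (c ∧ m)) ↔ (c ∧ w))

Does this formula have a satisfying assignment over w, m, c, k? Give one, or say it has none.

w = True; m = False; c = True; k = False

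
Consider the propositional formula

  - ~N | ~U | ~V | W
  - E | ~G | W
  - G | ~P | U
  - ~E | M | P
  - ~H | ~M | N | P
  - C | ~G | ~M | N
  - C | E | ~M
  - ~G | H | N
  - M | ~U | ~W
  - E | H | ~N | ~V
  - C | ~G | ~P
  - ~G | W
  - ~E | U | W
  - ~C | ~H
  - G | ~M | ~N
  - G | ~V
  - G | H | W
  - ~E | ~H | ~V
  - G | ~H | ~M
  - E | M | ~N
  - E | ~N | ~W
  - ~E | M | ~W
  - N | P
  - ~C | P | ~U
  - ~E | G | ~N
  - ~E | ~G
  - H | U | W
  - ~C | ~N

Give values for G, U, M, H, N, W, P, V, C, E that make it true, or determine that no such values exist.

G = False, U = True, M = True, H = False, N = False, W = True, P = True, V = False, C = True, E = True

Set G = False.
  then (G | ~V) forces V = False.
Try U = False:
  (G | ~P | U) forces P = False.
  (N | P) forces N = True.
  (G | ~M | ~N) forces M = False.
  (~E | M | P) forces E = False.
  clause (E | M | ~N) is falsified — backtrack.
So U = True.
Set M = True.
  then (G | ~M | ~N) forces N = False.
  then (G | ~H | ~M) forces H = False.
  then (N | P) forces P = True.
  then (G | H | W) forces W = True.
Set C = True.
Set E = True.
All clauses satisfied.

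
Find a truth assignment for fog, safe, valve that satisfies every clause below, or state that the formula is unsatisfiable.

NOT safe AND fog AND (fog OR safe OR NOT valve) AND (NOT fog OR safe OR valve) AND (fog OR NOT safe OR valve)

Unit clause (NOT safe) forces safe = False.
Unit clause (fog) forces fog = True.
In (NOT fog OR safe OR valve) only valve is left, so valve = True.
Check each clause:
  (NOT safe): NOT safe holds.
  (fog): fog holds.
  (fog OR safe OR NOT valve): fog holds.
  (NOT fog OR safe OR valve): valve holds.
  (fog OR NOT safe OR valve): fog holds.
All clauses satisfied.

fog = True, safe = False, valve = True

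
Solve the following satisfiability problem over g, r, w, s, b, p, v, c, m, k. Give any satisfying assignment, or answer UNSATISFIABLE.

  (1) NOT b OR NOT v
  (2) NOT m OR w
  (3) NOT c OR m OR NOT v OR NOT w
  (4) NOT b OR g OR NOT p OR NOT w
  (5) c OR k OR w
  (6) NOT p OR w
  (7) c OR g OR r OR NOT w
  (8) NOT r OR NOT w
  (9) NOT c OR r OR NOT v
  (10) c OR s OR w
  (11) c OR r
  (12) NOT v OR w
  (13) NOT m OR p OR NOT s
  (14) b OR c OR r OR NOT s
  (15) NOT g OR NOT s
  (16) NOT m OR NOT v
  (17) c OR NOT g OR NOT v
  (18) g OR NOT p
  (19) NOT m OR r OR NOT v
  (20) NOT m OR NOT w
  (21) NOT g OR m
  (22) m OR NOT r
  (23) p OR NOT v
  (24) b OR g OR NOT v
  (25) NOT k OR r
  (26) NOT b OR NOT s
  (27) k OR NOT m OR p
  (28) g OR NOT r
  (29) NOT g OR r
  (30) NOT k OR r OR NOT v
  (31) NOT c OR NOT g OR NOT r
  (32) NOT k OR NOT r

g=F, r=F, w=T, s=T, b=F, p=F, v=F, c=T, m=F, k=F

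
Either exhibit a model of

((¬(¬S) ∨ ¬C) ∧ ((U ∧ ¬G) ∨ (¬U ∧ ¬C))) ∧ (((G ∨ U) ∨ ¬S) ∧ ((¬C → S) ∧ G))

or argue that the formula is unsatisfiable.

G = True; C = False; U = False; S = True

  (¬(¬S) ∨ ¬C) ∧ ((U ∧ ¬G) ∨ (¬U ∧ ¬C)) = True
    ¬(¬S) ∨ ¬C = True
      ¬(¬S) = True
        ¬S = False
      ¬C = True
    (U ∧ ¬G) ∨ (¬U ∧ ¬C) = True
      U ∧ ¬G = False
        ¬G = False
      ¬U ∧ ¬C = True
        ¬U = True
        ¬C = True
  ((G ∨ U) ∨ ¬S) ∧ ((¬C → S) ∧ G) = True
    (G ∨ U) ∨ ¬S = True
      G ∨ U = True
      ¬S = False
    (¬C → S) ∧ G = True
      ¬C → S = True
        ¬C = True
Both conjuncts True, so the formula holds.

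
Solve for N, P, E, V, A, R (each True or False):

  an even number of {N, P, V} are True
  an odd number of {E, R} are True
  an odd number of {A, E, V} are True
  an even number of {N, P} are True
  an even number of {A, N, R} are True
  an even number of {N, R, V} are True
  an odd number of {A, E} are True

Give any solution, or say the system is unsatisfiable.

N = False, P = False, E = True, V = False, A = False, R = False

{N, P, V}: 0 true → even ✓
{E, R}: 1 true → odd ✓
{A, E, V}: 1 true → odd ✓
{N, P}: 0 true → even ✓
{A, N, R}: 0 true → even ✓
{N, R, V}: 0 true → even ✓
{A, E}: 1 true → odd ✓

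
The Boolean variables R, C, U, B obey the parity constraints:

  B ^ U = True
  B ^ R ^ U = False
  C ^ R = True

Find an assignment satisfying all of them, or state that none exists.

R: True; C: False; U: False; B: True

B ^ U = T ^ F = True ✓
B ^ R ^ U = T ^ T ^ F = False ✓
C ^ R = F ^ T = True ✓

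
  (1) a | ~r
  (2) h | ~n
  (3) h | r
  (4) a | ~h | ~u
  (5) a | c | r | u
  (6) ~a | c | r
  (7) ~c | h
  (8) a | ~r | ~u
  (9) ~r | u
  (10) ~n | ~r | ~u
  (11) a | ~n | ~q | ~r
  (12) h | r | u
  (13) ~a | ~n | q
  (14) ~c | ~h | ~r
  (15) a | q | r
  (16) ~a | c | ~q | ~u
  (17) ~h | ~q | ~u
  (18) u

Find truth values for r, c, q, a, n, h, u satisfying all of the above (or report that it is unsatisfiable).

r: True, c: False, q: False, a: True, n: False, h: True, u: True

Unit clause (u) forces u = True.
Set r = True.
  then (a | ~r) forces a = True.
  then (~n | ~r | ~u) forces n = False.
Set c = False.
  then (~a | c | ~q | ~u) forces q = False.
Set h = True.
All clauses satisfied.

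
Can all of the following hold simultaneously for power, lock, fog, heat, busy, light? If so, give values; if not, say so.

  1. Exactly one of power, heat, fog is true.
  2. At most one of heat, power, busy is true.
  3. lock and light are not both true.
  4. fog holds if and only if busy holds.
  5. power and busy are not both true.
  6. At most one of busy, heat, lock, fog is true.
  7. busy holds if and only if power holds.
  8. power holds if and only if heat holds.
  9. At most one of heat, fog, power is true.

No satisfying assignment exists.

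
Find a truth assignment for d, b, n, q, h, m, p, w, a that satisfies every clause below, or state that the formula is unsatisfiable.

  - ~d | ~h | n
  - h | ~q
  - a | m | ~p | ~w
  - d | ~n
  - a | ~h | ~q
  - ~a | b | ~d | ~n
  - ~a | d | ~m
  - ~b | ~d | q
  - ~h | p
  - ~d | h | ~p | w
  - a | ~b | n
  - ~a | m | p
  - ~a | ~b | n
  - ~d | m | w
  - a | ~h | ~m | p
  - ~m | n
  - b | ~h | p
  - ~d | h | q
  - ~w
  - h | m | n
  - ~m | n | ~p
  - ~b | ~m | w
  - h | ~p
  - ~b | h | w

Unit clause (~w) forces w = False.
Set d = True.
  then (~d | m | w) forces m = True.
  then (~m | n) forces n = True.
  then (~b | ~m | w) forces b = False.
  then (~a | b | ~d | ~n) forces a = False.
Try q = True:
  (h | ~q) forces h = True.
  clause (a | ~h | ~q) is falsified — backtrack.
So q = False.
  then (~d | h | q) forces h = True.
  then (~h | p) forces p = True.
All clauses satisfied.

d=T; b=F; n=T; q=F; h=T; m=T; p=T; w=F; a=F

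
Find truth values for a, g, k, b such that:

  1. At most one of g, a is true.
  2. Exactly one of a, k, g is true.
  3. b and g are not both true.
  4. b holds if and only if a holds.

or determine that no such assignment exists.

a = False; g = True; k = False; b = False

  (1) {g, a}: 1 true — at most one ✓
  (2) {a, k, g}: 1 true — exactly one ✓
  (3) b=F, g=T — not both ✓
  (4) b=F, a=F — same ✓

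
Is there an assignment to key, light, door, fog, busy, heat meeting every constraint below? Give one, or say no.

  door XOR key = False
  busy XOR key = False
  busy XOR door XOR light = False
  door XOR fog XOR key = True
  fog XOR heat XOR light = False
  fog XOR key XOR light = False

key = True; light = False; door = True; fog = True; busy = True; heat = True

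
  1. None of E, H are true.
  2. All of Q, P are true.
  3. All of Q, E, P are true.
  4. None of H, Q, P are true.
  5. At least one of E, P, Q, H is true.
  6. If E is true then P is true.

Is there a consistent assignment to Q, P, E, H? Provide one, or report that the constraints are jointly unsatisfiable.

Case Q = True:
  Constraint (4) is violated (Q=T) — contradiction.
Case Q = False:
  Constraint (2) is violated (Q=F) — contradiction.
Both cases fail — unsatisfiable.

The formula is unsatisfiable.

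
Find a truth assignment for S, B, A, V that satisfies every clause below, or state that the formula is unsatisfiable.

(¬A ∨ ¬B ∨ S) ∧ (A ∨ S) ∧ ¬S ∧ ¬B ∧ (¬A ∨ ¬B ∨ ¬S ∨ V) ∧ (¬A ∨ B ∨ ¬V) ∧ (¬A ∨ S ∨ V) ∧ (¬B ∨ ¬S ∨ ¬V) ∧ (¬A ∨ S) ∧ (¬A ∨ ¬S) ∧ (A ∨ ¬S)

The formula is unsatisfiable.

Case S = True:
  Clause (¬S) is falsified — contradiction.
Case S = False:
  (A ∨ S) forces A = True.
  Clause (¬A ∨ S) is falsified — contradiction.
Both cases fail, so the formula is unsatisfiable.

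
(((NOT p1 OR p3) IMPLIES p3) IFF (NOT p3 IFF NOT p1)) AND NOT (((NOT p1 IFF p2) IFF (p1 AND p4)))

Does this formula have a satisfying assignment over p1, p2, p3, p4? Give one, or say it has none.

p1: True, p2: True, p3: True, p4: True

  ((NOT p1 OR p3) IMPLIES p3) IFF (NOT p3 IFF NOT p1) = True
    (NOT p1 OR p3) IMPLIES p3 = True
      NOT p1 OR p3 = True
        NOT p1 = False
    NOT p3 IFF NOT p1 = True
      NOT p3 = False
      NOT p1 = False
  NOT (((NOT p1 IFF p2) IFF (p1 AND p4))) = True
    (NOT p1 IFF p2) IFF (p1 AND p4) = False
      NOT p1 IFF p2 = False
        NOT p1 = False
      p1 AND p4 = True
Both conjuncts True, so the formula holds.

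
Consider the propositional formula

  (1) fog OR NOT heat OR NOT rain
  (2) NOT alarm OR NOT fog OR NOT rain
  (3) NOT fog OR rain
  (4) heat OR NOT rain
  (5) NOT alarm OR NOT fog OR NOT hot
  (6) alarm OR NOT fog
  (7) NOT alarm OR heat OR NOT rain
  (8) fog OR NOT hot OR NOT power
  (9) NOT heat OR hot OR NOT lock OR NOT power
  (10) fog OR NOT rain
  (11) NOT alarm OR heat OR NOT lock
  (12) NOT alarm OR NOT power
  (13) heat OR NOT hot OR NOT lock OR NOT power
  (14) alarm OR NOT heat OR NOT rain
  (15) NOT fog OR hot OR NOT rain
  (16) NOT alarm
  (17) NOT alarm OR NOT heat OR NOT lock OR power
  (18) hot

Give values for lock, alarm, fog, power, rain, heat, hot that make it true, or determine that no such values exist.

Unit clause (NOT alarm) forces alarm = False.
Unit clause (hot) forces hot = True.
In (alarm OR NOT fog) only NOT fog is left, so fog = False.
In (fog OR NOT hot OR NOT power) only NOT power is left, so power = False.
In (fog OR NOT rain) only NOT rain is left, so rain = False.
Set lock = True.
Set heat = True.
All clauses satisfied.

lock = True, alarm = False, fog = False, power = False, rain = False, heat = True, hot = True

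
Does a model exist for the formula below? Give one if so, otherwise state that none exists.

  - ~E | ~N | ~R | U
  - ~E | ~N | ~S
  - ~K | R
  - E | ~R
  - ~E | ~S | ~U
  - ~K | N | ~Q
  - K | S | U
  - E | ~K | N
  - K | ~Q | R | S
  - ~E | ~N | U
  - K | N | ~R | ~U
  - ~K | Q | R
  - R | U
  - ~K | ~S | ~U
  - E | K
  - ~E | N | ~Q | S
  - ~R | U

Set K = True.
  then (~K | R) forces R = True.
  then (E | ~R) forces E = True.
  then (~R | U) forces U = True.
  then (~E | ~S | ~U) forces S = False.
Set Q = False.
Set N = True.
All clauses satisfied.

K=T, Q=F, S=F, U=T, R=T, N=T, E=T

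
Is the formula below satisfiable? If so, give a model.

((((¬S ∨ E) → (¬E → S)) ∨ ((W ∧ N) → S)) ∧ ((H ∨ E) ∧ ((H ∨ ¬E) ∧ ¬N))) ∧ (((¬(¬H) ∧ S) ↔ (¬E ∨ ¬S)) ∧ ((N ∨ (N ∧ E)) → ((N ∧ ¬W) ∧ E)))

H = True, S = True, E = False, W = True, N = False

  (((¬S ∨ E) → (¬E → S)) ∨ ((W ∧ N) → S)) ∧ ((H ∨ E) ∧ ((H ∨ ¬E) ∧ ¬N)) = True
    ((¬S ∨ E) → (¬E → S)) ∨ ((W ∧ N) → S) = True
      (¬S ∨ E) → (¬E → S) = True
        ¬S ∨ E = False
          ¬S = False
        ¬E → S = True
          ¬E = True
      (W ∧ N) → S = True
        W ∧ N = False
    (H ∨ E) ∧ ((H ∨ ¬E) ∧ ¬N) = True
      H ∨ E = True
      (H ∨ ¬E) ∧ ¬N = True
        H ∨ ¬E = True
          ¬E = True
        ¬N = True
  ((¬(¬H) ∧ S) ↔ (¬E ∨ ¬S)) ∧ ((N ∨ (N ∧ E)) → ((N ∧ ¬W) ∧ E)) = True
    (¬(¬H) ∧ S) ↔ (¬E ∨ ¬S) = True
      ¬(¬H) ∧ S = True
        ¬(¬H) = True
          ¬H = False
      ¬E ∨ ¬S = True
        ¬E = True
        ¬S = False
    (N ∨ (N ∧ E)) → ((N ∧ ¬W) ∧ E) = True
      N ∨ (N ∧ E) = False
        N ∧ E = False
      (N ∧ ¬W) ∧ E = False
        N ∧ ¬W = False
          ¬W = False
Both conjuncts True, so the formula holds.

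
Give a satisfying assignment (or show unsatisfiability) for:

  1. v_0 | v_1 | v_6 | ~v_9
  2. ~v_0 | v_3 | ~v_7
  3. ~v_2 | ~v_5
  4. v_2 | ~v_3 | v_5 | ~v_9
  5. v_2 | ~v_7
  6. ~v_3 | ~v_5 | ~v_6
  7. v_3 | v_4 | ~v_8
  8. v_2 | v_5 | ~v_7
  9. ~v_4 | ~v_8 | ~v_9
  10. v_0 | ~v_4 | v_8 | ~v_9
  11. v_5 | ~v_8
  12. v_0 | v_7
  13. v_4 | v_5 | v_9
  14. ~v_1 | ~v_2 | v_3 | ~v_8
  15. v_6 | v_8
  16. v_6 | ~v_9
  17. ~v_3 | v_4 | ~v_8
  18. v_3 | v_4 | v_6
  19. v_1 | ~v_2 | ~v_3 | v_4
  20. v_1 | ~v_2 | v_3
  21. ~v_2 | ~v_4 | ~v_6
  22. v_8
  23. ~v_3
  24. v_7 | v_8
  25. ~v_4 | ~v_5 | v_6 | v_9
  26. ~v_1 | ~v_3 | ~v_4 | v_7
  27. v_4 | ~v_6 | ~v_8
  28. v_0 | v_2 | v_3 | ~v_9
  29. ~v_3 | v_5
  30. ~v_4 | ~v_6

Unsatisfiable — no assignment works.

Case v_3 = True:
  Clause (~v_3) is falsified — contradiction.
Case v_3 = False:
  (v_8) forces v_8 = True.
  (v_3 | v_4 | ~v_8) forces v_4 = True.
  (~v_4 | ~v_8 | ~v_9) forces v_9 = False.
  (v_5 | ~v_8) forces v_5 = True.
  (~v_2 | ~v_5) forces v_2 = False.
  (v_2 | ~v_7) forces v_7 = False.
  (v_0 | v_7) forces v_0 = True.
  (~v_4 | ~v_5 | v_6 | v_9) forces v_6 = True.
  Clause (~v_4 | ~v_6) is falsified — contradiction.
Both cases fail, so the formula is unsatisfiable.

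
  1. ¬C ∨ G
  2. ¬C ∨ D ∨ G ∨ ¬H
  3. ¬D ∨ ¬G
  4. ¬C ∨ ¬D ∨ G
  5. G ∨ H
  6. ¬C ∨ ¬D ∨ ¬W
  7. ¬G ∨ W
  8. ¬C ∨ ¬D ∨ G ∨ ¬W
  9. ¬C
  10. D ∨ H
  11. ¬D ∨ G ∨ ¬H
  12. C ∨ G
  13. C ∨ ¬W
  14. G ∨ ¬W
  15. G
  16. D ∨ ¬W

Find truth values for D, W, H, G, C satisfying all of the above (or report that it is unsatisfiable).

Unsatisfiable — no assignment works.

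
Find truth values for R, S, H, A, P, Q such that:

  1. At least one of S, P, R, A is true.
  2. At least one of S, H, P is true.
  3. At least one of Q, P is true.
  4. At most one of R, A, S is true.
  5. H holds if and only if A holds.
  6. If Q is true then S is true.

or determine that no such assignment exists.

R=T; S=F; H=F; A=F; P=T; Q=F

  (1) {S, P, R, A}: 2 true — at least one ✓
  (2) {S, H, P}: 1 true — at least one ✓
  (3) {Q, P}: 1 true — at least one ✓
  (4) {R, A, S}: 1 true — at most one ✓
  (5) H=F, A=F — same ✓
  (6) Q=F ⇒ S: vacuous ✓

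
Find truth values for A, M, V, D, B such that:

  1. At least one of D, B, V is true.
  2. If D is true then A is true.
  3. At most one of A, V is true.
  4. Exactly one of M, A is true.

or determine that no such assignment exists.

A: True, M: False, V: False, D: True, B: True

  (1) {D, B, V}: 2 true — at least one ✓
  (2) D=T ⇒ A: T ✓
  (3) {A, V}: 1 true — at most one ✓
  (4) {M, A}: 1 true — exactly one ✓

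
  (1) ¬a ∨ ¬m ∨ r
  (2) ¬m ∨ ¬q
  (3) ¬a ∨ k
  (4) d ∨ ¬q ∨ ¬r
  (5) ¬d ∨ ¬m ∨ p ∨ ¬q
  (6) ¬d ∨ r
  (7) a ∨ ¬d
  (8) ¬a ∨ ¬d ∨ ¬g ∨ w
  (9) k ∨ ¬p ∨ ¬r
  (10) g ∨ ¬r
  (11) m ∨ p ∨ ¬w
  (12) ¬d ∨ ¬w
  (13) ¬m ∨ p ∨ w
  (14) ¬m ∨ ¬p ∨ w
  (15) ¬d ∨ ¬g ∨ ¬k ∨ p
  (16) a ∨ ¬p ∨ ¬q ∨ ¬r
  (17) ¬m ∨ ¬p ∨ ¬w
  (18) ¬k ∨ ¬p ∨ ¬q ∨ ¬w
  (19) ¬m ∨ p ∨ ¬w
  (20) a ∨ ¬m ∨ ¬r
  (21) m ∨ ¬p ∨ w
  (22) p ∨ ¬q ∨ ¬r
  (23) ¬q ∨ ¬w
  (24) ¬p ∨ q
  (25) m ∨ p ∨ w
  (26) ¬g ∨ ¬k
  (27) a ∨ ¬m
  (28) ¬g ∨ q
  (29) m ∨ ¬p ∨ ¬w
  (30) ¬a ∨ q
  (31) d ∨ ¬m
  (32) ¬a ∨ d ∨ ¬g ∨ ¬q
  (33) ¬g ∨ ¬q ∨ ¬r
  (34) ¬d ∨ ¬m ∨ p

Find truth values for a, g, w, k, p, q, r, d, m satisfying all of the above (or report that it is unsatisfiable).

Case m = True:
  (¬m ∨ ¬q) forces q = False.
  (¬p ∨ q) forces p = False.
  (¬m ∨ p ∨ w) forces w = True.
  Clause (¬m ∨ p ∨ ¬w) is falsified — contradiction.
Case m = False:
  If p = True:
    (m ∨ ¬p ∨ w) forces w = True.
    clause (m ∨ ¬p ∨ ¬w) is falsified.
  If p = False:
    (m ∨ p ∨ ¬w) forces w = False.
    clause (m ∨ p ∨ w) is falsified.
  Every sub-case reaches a contradiction.
Both cases fail, so the formula is unsatisfiable.

The formula is unsatisfiable.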